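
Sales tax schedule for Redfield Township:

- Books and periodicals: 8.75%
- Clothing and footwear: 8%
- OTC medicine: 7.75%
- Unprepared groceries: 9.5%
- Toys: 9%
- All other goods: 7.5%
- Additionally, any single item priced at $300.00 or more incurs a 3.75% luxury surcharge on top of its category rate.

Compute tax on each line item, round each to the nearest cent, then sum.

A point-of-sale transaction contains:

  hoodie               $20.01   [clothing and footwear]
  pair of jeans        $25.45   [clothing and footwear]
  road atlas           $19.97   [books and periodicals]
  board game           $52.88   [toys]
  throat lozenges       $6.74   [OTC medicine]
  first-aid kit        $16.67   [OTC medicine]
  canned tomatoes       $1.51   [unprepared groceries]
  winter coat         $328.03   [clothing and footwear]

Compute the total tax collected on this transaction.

Hoodie $20.01: clothing and footwear → 8% → $1.60
Pair of jeans $25.45: clothing and footwear → 8% → $2.04
Road atlas $19.97: books and periodicals → 8.75% → $1.75
Board game $52.88: toys → 9% → $4.76
Throat lozenges $6.74: OTC medicine → 7.75% → $0.52
First-aid kit $16.67: OTC medicine → 7.75% → $1.29
Canned tomatoes $1.51: unprepared groceries → 9.5% → $0.14
Winter coat $328.03: clothing and footwear → 8% + 3.75% surcharge = 11.75% → $38.54
Total tax = $1.60 + $2.04 + $1.75 + $4.76 + $0.52 + $1.29 + $0.14 + $38.54 = $50.64

$50.64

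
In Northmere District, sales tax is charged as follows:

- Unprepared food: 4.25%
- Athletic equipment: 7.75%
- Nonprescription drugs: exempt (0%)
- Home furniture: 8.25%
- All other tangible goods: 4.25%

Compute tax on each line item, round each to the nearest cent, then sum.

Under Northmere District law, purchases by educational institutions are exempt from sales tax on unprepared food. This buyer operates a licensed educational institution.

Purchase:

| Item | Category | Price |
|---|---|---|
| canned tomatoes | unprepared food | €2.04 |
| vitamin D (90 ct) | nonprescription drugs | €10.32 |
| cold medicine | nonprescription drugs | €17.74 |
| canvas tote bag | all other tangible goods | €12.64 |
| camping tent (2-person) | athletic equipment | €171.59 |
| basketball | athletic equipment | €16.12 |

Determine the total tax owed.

€15.09

Canned tomatoes €2.04: unprepared food, buyer-exempt → 0% → €0.00
Vitamin D (90 ct) €10.32: nonprescription drugs → 0% → €0.00
Cold medicine €17.74: nonprescription drugs → 0% → €0.00
Canvas tote bag €12.64: all other tangible goods → 4.25% → €0.54
Camping tent (2-person) €171.59: athletic equipment → 7.75% → €13.30
Basketball €16.12: athletic equipment → 7.75% → €1.25
Total tax = €0.54 + €13.30 + €1.25 = €15.09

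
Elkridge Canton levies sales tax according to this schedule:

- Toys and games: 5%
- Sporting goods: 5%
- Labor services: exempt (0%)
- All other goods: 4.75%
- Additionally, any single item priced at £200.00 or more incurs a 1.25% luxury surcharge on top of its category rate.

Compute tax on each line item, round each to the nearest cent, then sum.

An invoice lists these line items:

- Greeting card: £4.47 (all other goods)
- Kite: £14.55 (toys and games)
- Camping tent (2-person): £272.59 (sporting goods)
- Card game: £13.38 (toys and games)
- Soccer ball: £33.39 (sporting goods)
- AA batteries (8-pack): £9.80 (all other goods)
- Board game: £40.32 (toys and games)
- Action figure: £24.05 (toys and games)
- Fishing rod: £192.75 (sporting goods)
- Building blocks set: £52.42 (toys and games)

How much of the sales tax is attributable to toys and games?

Kite £14.55: toys and games → 5% → £0.73
Card game £13.38: toys and games → 5% → £0.67
Board game £40.32: toys and games → 5% → £2.02
Action figure £24.05: toys and games → 5% → £1.20
Building blocks set £52.42: toys and games → 5% → £2.62
Tax on toys and games = £0.73 + £0.67 + £2.02 + £1.20 + £2.62 = £7.24

£7.24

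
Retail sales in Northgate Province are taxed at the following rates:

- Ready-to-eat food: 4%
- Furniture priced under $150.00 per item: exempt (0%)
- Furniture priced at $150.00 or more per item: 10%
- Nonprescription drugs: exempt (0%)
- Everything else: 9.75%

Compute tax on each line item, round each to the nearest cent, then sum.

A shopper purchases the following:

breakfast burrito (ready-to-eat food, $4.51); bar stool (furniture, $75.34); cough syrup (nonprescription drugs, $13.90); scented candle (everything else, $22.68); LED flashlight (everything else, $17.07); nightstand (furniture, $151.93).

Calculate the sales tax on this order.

Breakfast burrito $4.51: ready-to-eat food → 4% → $0.18
Bar stool $75.34: furniture, under $150.00 → 0% → $0.00
Cough syrup $13.90: nonprescription drugs → 0% → $0.00
Scented candle $22.68: everything else → 9.75% → $2.21
LED flashlight $17.07: everything else → 9.75% → $1.66
Nightstand $151.93: furniture, $150.00 or more → 10% → $15.19
Total tax = $0.18 + $2.21 + $1.66 + $15.19 = $19.24

$19.24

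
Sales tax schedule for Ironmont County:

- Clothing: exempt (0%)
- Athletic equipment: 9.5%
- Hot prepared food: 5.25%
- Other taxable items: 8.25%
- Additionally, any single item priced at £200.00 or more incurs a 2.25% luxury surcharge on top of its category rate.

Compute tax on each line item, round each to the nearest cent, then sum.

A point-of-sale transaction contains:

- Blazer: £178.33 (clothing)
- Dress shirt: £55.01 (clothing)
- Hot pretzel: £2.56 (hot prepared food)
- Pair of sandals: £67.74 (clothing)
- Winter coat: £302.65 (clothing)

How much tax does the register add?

Blazer £178.33: clothing → 0% → £0.00
Dress shirt £55.01: clothing → 0% → £0.00
Hot pretzel £2.56: hot prepared food → 5.25% → £0.13
Pair of sandals £67.74: clothing → 0% → £0.00
Winter coat £302.65: clothing → 0% + 2.25% surcharge = 2.25% → £6.81
Total tax = £0.13 + £6.81 = £6.94

£6.94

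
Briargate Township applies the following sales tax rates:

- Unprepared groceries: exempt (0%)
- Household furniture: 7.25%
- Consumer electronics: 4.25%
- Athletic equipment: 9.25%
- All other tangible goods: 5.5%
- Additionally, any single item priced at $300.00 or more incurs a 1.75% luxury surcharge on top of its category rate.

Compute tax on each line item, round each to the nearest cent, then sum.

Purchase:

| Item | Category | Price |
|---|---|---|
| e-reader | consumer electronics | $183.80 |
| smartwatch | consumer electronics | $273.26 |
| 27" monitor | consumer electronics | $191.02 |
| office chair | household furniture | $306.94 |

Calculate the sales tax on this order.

E-reader $183.80: consumer electronics → 4.25% → $7.81
Smartwatch $273.26: consumer electronics → 4.25% → $11.61
27" monitor $191.02: consumer electronics → 4.25% → $8.12
Office chair $306.94: household furniture → 7.25% + 1.75% surcharge = 9% → $27.62
Total tax = $7.81 + $11.61 + $8.12 + $27.62 = $55.16

$55.16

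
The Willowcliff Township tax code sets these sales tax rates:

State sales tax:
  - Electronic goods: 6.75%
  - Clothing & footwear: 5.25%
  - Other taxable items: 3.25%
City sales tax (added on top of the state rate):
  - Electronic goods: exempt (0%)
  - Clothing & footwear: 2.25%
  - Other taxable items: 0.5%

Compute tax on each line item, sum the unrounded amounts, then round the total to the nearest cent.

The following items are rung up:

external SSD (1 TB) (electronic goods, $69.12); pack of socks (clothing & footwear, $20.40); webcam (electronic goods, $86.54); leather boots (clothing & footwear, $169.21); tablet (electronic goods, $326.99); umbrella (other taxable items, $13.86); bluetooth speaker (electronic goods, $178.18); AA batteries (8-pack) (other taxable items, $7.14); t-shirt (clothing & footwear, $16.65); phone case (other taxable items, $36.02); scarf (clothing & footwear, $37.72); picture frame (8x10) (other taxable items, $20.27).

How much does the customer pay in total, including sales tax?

$1047.90

External SSD (1 TB) $69.12: electronic goods → 6.75% + 0% city = 6.75% → $4.6656
Pack of socks $20.40: clothing & footwear → 5.25% + 2.25% city = 7.5% → $1.53
Webcam $86.54: electronic goods → 6.75% + 0% city = 6.75% → $5.84145
Leather boots $169.21: clothing & footwear → 5.25% + 2.25% city = 7.5% → $12.69075
Tablet $326.99: electronic goods → 6.75% + 0% city = 6.75% → $22.071825
Umbrella $13.86: other taxable items → 3.25% + 0.5% city = 3.75% → $0.51975
Bluetooth speaker $178.18: electronic goods → 6.75% + 0% city = 6.75% → $12.02715
AA batteries (8-pack) $7.14: other taxable items → 3.25% + 0.5% city = 3.75% → $0.26775
T-shirt $16.65: clothing & footwear → 5.25% + 2.25% city = 7.5% → $1.24875
Phone case $36.02: other taxable items → 3.25% + 0.5% city = 3.75% → $1.35075
Scarf $37.72: clothing & footwear → 5.25% + 2.25% city = 7.5% → $2.829
Picture frame (8x10) $20.27: other taxable items → 3.25% + 0.5% city = 3.75% → $0.760125
Subtotal = $982.10; unrounded tax = $65.8029 → $65.80; total due = $1047.90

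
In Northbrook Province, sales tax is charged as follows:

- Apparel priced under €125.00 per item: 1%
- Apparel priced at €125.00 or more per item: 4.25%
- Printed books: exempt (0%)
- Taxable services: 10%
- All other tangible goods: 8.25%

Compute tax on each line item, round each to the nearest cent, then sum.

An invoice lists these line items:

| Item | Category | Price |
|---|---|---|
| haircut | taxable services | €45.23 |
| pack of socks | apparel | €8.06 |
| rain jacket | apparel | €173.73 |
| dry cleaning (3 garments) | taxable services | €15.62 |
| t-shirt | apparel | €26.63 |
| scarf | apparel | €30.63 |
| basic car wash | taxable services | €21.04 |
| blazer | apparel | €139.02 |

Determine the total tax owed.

€22.13

Haircut €45.23: taxable services → 10% → €4.52
Pack of socks €8.06: apparel, under €125.00 → 1% → €0.08
Rain jacket €173.73: apparel, €125.00 or more → 4.25% → €7.38
Dry cleaning (3 garments) €15.62: taxable services → 10% → €1.56
T-shirt €26.63: apparel, under €125.00 → 1% → €0.27
Scarf €30.63: apparel, under €125.00 → 1% → €0.31
Basic car wash €21.04: taxable services → 10% → €2.10
Blazer €139.02: apparel, €125.00 or more → 4.25% → €5.91
Total tax = €4.52 + €0.08 + €7.38 + €1.56 + €0.27 + €0.31 + €2.10 + €5.91 = €22.13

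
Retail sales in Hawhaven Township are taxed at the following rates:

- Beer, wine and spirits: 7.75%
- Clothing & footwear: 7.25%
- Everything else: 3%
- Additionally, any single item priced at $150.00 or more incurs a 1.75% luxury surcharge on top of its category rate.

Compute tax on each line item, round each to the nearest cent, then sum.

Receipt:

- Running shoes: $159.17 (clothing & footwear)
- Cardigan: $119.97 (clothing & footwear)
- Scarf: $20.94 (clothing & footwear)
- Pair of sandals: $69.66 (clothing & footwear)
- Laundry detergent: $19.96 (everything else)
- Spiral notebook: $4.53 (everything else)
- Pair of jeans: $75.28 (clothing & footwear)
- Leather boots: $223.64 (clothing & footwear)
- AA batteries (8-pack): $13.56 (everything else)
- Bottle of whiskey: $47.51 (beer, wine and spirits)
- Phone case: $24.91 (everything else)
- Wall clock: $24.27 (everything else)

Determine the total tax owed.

Running shoes $159.17: clothing & footwear → 7.25% + 1.75% surcharge = 9% → $14.33
Cardigan $119.97: clothing & footwear → 7.25% → $8.70
Scarf $20.94: clothing & footwear → 7.25% → $1.52
Pair of sandals $69.66: clothing & footwear → 7.25% → $5.05
Laundry detergent $19.96: everything else → 3% → $0.60
Spiral notebook $4.53: everything else → 3% → $0.14
Pair of jeans $75.28: clothing & footwear → 7.25% → $5.46
Leather boots $223.64: clothing & footwear → 7.25% + 1.75% surcharge = 9% → $20.13
AA batteries (8-pack) $13.56: everything else → 3% → $0.41
Bottle of whiskey $47.51: beer, wine and spirits → 7.75% → $3.68
Phone case $24.91: everything else → 3% → $0.75
Wall clock $24.27: everything else → 3% → $0.73
Total tax = $14.33 + $8.70 + $1.52 + $5.05 + $0.60 + $0.14 + $5.46 + $20.13 + $0.41 + $3.68 + $0.75 + $0.73 = $61.50

$61.50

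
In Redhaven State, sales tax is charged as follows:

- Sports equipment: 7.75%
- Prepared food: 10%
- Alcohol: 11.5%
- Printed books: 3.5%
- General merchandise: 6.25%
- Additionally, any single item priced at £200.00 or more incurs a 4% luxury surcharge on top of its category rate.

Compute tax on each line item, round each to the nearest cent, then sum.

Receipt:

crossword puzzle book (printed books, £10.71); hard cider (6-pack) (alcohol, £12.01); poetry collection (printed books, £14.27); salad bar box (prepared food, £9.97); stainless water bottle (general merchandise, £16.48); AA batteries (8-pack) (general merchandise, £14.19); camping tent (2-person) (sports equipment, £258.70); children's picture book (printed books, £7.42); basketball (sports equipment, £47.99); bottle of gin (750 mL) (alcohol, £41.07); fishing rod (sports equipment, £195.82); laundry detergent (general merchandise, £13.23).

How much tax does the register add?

Crossword puzzle book £10.71: printed books → 3.5% → £0.37
Hard cider (6-pack) £12.01: alcohol → 11.5% → £1.38
Poetry collection £14.27: printed books → 3.5% → £0.50
Salad bar box £9.97: prepared food → 10% → £1.00
Stainless water bottle £16.48: general merchandise → 6.25% → £1.03
AA batteries (8-pack) £14.19: general merchandise → 6.25% → £0.89
Camping tent (2-person) £258.70: sports equipment → 7.75% + 4% surcharge = 11.75% → £30.40
Children's picture book £7.42: printed books → 3.5% → £0.26
Basketball £47.99: sports equipment → 7.75% → £3.72
Bottle of gin (750 mL) £41.07: alcohol → 11.5% → £4.72
Fishing rod £195.82: sports equipment → 7.75% → £15.18
Laundry detergent £13.23: general merchandise → 6.25% → £0.83
Total tax = £0.37 + £1.38 + £0.50 + £1.00 + £1.03 + £0.89 + £30.40 + £0.26 + £3.72 + £4.72 + £15.18 + £0.83 = £60.28

£60.28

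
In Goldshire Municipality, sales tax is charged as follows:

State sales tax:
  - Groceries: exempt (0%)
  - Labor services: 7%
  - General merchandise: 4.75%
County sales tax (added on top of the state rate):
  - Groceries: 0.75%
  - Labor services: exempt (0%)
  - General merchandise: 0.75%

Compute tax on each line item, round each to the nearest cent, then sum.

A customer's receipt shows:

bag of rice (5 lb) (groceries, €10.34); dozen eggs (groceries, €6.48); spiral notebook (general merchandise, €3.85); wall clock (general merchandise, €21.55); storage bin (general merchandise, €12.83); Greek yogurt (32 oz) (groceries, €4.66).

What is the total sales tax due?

€2.27

Bag of rice (5 lb) €10.34: groceries → 0% + 0.75% county = 0.75% → €0.08
Dozen eggs €6.48: groceries → 0% + 0.75% county = 0.75% → €0.05
Spiral notebook €3.85: general merchandise → 4.75% + 0.75% county = 5.5% → €0.21
Wall clock €21.55: general merchandise → 4.75% + 0.75% county = 5.5% → €1.19
Storage bin €12.83: general merchandise → 4.75% + 0.75% county = 5.5% → €0.71
Greek yogurt (32 oz) €4.66: groceries → 0% + 0.75% county = 0.75% → €0.03
Total tax = €0.08 + €0.05 + €0.21 + €1.19 + €0.71 + €0.03 = €2.27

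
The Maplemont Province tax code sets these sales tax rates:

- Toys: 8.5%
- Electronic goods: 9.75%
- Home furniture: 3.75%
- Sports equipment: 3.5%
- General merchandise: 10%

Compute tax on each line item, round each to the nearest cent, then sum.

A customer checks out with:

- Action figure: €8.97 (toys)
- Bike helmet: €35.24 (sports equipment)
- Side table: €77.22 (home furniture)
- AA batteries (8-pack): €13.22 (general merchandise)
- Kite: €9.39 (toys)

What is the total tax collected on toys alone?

Action figure €8.97: toys → 8.5% → €0.76
Kite €9.39: toys → 8.5% → €0.80
Tax on toys = €0.76 + €0.80 = €1.56

€1.56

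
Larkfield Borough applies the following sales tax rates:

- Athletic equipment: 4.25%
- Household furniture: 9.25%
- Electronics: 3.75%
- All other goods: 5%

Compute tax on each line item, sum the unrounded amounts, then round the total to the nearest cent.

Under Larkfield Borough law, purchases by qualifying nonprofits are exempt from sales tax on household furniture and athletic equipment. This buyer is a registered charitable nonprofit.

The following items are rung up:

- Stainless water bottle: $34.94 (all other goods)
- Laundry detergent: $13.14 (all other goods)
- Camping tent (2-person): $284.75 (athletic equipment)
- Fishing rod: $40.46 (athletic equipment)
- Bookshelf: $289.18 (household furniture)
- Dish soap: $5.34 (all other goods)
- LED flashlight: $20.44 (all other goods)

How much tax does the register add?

Stainless water bottle $34.94: all other goods → 5% → $1.747
Laundry detergent $13.14: all other goods → 5% → $0.657
Camping tent (2-person) $284.75: athletic equipment, buyer-exempt → 0% → $0.00
Fishing rod $40.46: athletic equipment, buyer-exempt → 0% → $0.00
Bookshelf $289.18: household furniture, buyer-exempt → 0% → $0.00
Dish soap $5.34: all other goods → 5% → $0.267
LED flashlight $20.44: all other goods → 5% → $1.022
Unrounded tax sum = $3.693 → $3.69

$3.69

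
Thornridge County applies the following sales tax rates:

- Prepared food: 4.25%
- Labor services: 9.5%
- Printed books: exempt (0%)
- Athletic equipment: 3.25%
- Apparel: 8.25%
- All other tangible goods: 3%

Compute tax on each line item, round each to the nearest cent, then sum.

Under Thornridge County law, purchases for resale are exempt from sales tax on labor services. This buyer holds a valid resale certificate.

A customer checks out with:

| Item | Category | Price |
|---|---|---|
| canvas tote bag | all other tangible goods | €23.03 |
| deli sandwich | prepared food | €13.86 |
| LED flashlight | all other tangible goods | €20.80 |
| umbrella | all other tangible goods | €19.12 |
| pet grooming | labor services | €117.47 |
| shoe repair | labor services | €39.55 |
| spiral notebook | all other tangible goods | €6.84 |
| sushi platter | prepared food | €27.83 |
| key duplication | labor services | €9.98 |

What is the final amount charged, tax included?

Canvas tote bag €23.03: all other tangible goods → 3% → €0.69
Deli sandwich €13.86: prepared food → 4.25% → €0.59
LED flashlight €20.80: all other tangible goods → 3% → €0.62
Umbrella €19.12: all other tangible goods → 3% → €0.57
Pet grooming €117.47: labor services, buyer-exempt → 0% → €0.00
Shoe repair €39.55: labor services, buyer-exempt → 0% → €0.00
Spiral notebook €6.84: all other tangible goods → 3% → €0.21
Sushi platter €27.83: prepared food → 4.25% → €1.18
Key duplication €9.98: labor services, buyer-exempt → 0% → €0.00
Subtotal = €278.48; tax = €3.86; total due = €282.34

€282.34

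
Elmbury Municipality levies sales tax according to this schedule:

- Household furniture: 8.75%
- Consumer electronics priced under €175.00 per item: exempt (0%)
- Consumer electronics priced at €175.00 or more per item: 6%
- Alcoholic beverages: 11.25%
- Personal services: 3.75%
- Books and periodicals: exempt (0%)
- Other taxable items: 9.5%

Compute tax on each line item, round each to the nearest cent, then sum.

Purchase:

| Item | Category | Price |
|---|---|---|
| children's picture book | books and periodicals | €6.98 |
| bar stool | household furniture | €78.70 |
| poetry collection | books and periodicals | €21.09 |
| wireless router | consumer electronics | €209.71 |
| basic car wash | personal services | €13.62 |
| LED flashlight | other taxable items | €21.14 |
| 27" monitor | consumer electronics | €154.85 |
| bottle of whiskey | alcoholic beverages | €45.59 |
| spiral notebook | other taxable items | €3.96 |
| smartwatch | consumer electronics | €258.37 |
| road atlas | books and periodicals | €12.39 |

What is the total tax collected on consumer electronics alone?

Wireless router €209.71: consumer electronics, €175.00 or more → 6% → €12.58
27" monitor €154.85: consumer electronics, under €175.00 → 0% → €0.00
Smartwatch €258.37: consumer electronics, €175.00 or more → 6% → €15.50
Tax on consumer electronics = €12.58 + €0.00 + €15.50 = €28.08

€28.08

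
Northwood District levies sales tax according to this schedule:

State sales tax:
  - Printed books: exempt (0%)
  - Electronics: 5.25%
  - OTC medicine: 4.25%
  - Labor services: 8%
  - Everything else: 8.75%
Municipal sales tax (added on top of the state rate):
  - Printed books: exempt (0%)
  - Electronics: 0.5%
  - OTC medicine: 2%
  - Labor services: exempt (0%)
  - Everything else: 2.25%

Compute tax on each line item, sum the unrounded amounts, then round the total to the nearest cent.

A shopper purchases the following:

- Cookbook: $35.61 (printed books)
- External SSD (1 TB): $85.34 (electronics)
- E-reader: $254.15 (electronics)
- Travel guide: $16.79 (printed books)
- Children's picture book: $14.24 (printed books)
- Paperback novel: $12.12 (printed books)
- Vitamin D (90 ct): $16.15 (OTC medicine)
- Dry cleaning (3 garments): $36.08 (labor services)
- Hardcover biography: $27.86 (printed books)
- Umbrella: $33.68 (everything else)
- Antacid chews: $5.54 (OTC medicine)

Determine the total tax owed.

$27.47

Cookbook $35.61: printed books → 0% + 0% municipal = 0% → $0.00
External SSD (1 TB) $85.34: electronics → 5.25% + 0.5% municipal = 5.75% → $4.90705
E-reader $254.15: electronics → 5.25% + 0.5% municipal = 5.75% → $14.613625
Travel guide $16.79: printed books → 0% + 0% municipal = 0% → $0.00
Children's picture book $14.24: printed books → 0% + 0% municipal = 0% → $0.00
Paperback novel $12.12: printed books → 0% + 0% municipal = 0% → $0.00
Vitamin D (90 ct) $16.15: OTC medicine → 4.25% + 2% municipal = 6.25% → $1.009375
Dry cleaning (3 garments) $36.08: labor services → 8% + 0% municipal = 8% → $2.8864
Hardcover biography $27.86: printed books → 0% + 0% municipal = 0% → $0.00
Umbrella $33.68: everything else → 8.75% + 2.25% municipal = 11% → $3.7048
Antacid chews $5.54: OTC medicine → 4.25% + 2% municipal = 6.25% → $0.34625
Unrounded tax sum = $27.4675 → $27.47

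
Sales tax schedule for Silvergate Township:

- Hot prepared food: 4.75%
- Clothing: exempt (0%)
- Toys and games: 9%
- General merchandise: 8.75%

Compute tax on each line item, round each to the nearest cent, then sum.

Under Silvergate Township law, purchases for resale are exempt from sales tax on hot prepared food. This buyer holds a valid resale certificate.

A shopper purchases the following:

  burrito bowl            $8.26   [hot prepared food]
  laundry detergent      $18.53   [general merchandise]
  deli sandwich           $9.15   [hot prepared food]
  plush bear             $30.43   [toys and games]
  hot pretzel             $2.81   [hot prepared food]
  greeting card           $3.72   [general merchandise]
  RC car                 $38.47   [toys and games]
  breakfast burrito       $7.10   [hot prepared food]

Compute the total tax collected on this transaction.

$8.15

Burrito bowl $8.26: hot prepared food, buyer-exempt → 0% → $0.00
Laundry detergent $18.53: general merchandise → 8.75% → $1.62
Deli sandwich $9.15: hot prepared food, buyer-exempt → 0% → $0.00
Plush bear $30.43: toys and games → 9% → $2.74
Hot pretzel $2.81: hot prepared food, buyer-exempt → 0% → $0.00
Greeting card $3.72: general merchandise → 8.75% → $0.33
RC car $38.47: toys and games → 9% → $3.46
Breakfast burrito $7.10: hot prepared food, buyer-exempt → 0% → $0.00
Total tax = $1.62 + $2.74 + $0.33 + $3.46 = $8.15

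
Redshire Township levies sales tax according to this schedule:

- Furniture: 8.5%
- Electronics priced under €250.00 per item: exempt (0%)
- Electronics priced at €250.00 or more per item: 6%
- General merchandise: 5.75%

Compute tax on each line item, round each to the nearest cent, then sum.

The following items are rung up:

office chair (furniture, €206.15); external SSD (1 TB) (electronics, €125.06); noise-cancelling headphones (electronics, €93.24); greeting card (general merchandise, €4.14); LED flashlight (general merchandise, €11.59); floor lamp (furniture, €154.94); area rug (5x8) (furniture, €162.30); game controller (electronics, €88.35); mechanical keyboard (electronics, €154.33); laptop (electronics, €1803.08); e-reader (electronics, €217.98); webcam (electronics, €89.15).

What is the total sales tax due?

€153.58

Office chair €206.15: furniture → 8.5% → €17.52
External SSD (1 TB) €125.06: electronics, under €250.00 → 0% → €0.00
Noise-cancelling headphones €93.24: electronics, under €250.00 → 0% → €0.00
Greeting card €4.14: general merchandise → 5.75% → €0.24
LED flashlight €11.59: general merchandise → 5.75% → €0.67
Floor lamp €154.94: furniture → 8.5% → €13.17
Area rug (5x8) €162.30: furniture → 8.5% → €13.80
Game controller €88.35: electronics, under €250.00 → 0% → €0.00
Mechanical keyboard €154.33: electronics, under €250.00 → 0% → €0.00
Laptop €1803.08: electronics, €250.00 or more → 6% → €108.18
E-reader €217.98: electronics, under €250.00 → 0% → €0.00
Webcam €89.15: electronics, under €250.00 → 0% → €0.00
Total tax = €17.52 + €0.24 + €0.67 + €13.17 + €13.80 + €108.18 = €153.58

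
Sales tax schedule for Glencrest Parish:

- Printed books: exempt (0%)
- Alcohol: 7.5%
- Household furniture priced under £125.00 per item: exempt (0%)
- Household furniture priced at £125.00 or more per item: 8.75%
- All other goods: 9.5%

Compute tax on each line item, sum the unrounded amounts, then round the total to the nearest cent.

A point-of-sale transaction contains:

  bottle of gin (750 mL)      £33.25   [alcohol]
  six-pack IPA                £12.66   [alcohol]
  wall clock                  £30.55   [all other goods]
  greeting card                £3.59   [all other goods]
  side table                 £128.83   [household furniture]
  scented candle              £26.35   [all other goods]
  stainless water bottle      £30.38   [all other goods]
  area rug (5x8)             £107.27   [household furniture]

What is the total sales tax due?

Bottle of gin (750 mL) £33.25: alcohol → 7.5% → £2.49375
Six-pack IPA £12.66: alcohol → 7.5% → £0.9495
Wall clock £30.55: all other goods → 9.5% → £2.90225
Greeting card £3.59: all other goods → 9.5% → £0.34105
Side table £128.83: household furniture, £125.00 or more → 8.75% → £11.272625
Scented candle £26.35: all other goods → 9.5% → £2.50325
Stainless water bottle £30.38: all other goods → 9.5% → £2.8861
Area rug (5x8) £107.27: household furniture, under £125.00 → 0% → £0.00
Unrounded tax sum = £23.348525 → £23.35

£23.35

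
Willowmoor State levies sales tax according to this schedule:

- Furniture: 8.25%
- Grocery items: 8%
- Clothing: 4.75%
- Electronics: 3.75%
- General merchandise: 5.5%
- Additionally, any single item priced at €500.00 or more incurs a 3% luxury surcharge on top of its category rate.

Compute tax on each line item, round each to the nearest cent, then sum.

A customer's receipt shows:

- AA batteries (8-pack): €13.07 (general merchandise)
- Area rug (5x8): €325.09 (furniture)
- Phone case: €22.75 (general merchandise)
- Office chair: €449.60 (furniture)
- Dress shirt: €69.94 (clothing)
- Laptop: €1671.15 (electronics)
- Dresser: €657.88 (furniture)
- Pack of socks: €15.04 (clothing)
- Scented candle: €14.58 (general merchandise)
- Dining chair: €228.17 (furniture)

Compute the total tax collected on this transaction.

€276.34

AA batteries (8-pack) €13.07: general merchandise → 5.5% → €0.72
Area rug (5x8) €325.09: furniture → 8.25% → €26.82
Phone case €22.75: general merchandise → 5.5% → €1.25
Office chair €449.60: furniture → 8.25% → €37.09
Dress shirt €69.94: clothing → 4.75% → €3.32
Laptop €1671.15: electronics → 3.75% + 3% surcharge = 6.75% → €112.80
Dresser €657.88: furniture → 8.25% + 3% surcharge = 11.25% → €74.01
Pack of socks €15.04: clothing → 4.75% → €0.71
Scented candle €14.58: general merchandise → 5.5% → €0.80
Dining chair €228.17: furniture → 8.25% → €18.82
Total tax = €0.72 + €26.82 + €1.25 + €37.09 + €3.32 + €112.80 + €74.01 + €0.71 + €0.80 + €18.82 = €276.34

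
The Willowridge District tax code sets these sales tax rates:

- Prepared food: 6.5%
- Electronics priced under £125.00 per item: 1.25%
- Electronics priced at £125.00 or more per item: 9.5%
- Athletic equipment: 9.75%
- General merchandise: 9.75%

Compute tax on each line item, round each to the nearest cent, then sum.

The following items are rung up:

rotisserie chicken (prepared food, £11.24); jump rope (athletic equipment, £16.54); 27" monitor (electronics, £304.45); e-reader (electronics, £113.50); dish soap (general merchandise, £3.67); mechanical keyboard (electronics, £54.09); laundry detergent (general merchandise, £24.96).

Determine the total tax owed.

Rotisserie chicken £11.24: prepared food → 6.5% → £0.73
Jump rope £16.54: athletic equipment → 9.75% → £1.61
27" monitor £304.45: electronics, £125.00 or more → 9.5% → £28.92
E-reader £113.50: electronics, under £125.00 → 1.25% → £1.42
Dish soap £3.67: general merchandise → 9.75% → £0.36
Mechanical keyboard £54.09: electronics, under £125.00 → 1.25% → £0.68
Laundry detergent £24.96: general merchandise → 9.75% → £2.43
Total tax = £0.73 + £1.61 + £28.92 + £1.42 + £0.36 + £0.68 + £2.43 = £36.15

£36.15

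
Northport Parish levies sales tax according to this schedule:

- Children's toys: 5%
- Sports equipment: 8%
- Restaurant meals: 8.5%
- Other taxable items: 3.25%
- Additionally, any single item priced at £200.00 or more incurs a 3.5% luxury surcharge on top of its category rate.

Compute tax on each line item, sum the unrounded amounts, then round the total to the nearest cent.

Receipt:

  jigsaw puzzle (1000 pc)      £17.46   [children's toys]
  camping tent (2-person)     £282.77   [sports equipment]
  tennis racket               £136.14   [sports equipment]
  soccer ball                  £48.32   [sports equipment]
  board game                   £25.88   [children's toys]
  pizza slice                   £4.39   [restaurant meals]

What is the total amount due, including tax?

£564.78

Jigsaw puzzle (1000 pc) £17.46: children's toys → 5% → £0.873
Camping tent (2-person) £282.77: sports equipment → 8% + 3.5% surcharge = 11.5% → £32.51855
Tennis racket £136.14: sports equipment → 8% → £10.8912
Soccer ball £48.32: sports equipment → 8% → £3.8656
Board game £25.88: children's toys → 5% → £1.294
Pizza slice £4.39: restaurant meals → 8.5% → £0.37315
Subtotal = £514.96; unrounded tax = £49.8155 → £49.82; total due = £564.78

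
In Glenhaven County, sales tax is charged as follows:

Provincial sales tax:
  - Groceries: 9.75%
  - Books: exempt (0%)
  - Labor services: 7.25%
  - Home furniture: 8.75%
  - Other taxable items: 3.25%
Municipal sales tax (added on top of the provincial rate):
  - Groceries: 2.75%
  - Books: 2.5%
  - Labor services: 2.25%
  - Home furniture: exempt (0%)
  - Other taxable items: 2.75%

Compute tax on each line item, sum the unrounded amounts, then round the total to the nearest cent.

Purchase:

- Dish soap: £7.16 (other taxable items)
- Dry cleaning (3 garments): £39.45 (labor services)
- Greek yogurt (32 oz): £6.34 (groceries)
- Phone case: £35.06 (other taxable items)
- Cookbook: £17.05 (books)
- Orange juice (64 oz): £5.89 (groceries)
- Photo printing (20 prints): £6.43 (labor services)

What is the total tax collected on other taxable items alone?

Dish soap £7.16: other taxable items → 3.25% + 2.75% municipal = 6% → £0.4296
Phone case £35.06: other taxable items → 3.25% + 2.75% municipal = 6% → £2.1036
Tax on other taxable items: unrounded sum = £2.5332 → £2.53

£2.53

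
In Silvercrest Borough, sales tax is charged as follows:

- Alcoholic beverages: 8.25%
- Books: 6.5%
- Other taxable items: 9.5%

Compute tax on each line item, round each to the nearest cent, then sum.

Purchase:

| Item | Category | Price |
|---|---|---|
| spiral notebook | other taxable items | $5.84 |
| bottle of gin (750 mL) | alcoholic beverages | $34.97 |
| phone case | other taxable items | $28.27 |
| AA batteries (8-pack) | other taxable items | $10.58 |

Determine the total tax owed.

$7.14

Spiral notebook $5.84: other taxable items → 9.5% → $0.55
Bottle of gin (750 mL) $34.97: alcoholic beverages → 8.25% → $2.89
Phone case $28.27: other taxable items → 9.5% → $2.69
AA batteries (8-pack) $10.58: other taxable items → 9.5% → $1.01
Total tax = $0.55 + $2.89 + $2.69 + $1.01 = $7.14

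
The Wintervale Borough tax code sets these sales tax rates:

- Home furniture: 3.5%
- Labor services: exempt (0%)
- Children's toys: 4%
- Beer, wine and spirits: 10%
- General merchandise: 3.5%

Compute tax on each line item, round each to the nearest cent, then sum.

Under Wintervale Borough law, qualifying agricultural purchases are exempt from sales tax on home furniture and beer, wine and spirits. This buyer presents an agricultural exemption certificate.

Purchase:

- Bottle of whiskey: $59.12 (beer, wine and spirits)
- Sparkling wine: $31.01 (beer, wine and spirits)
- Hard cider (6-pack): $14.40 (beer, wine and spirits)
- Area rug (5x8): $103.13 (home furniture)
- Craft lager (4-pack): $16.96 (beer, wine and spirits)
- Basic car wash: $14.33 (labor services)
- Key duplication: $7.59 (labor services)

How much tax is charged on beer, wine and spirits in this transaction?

$0.00

Bottle of whiskey $59.12: beer, wine and spirits, buyer-exempt → 0% → $0.00
Sparkling wine $31.01: beer, wine and spirits, buyer-exempt → 0% → $0.00
Hard cider (6-pack) $14.40: beer, wine and spirits, buyer-exempt → 0% → $0.00
Craft lager (4-pack) $16.96: beer, wine and spirits, buyer-exempt → 0% → $0.00
Tax on beer, wine and spirits = $0.00 + $0.00 + $0.00 + $0.00 = $0.00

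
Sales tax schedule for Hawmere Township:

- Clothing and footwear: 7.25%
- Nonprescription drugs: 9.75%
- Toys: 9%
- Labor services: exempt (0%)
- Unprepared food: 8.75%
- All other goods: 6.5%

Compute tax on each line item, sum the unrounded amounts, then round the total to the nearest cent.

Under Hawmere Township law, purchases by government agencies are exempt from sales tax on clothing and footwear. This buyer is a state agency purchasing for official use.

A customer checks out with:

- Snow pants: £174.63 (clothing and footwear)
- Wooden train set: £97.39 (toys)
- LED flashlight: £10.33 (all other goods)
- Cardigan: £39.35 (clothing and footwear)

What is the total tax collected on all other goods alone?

LED flashlight £10.33: all other goods → 6.5% → £0.67145
Tax on all other goods: unrounded sum = £0.67145 → £0.67

£0.67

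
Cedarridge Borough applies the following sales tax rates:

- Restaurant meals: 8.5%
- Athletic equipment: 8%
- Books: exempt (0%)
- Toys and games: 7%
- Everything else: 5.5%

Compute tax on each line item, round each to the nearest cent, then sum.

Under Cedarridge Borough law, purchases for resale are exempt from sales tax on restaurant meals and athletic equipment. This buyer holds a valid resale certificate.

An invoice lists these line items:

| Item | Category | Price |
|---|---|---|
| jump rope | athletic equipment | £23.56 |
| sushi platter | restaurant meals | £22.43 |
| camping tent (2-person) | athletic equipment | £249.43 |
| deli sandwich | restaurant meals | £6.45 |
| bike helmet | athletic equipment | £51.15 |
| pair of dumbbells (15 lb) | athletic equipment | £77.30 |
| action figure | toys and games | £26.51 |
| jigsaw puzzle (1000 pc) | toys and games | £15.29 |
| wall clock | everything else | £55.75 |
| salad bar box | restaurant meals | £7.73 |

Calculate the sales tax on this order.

£6.00

Jump rope £23.56: athletic equipment, buyer-exempt → 0% → £0.00
Sushi platter £22.43: restaurant meals, buyer-exempt → 0% → £0.00
Camping tent (2-person) £249.43: athletic equipment, buyer-exempt → 0% → £0.00
Deli sandwich £6.45: restaurant meals, buyer-exempt → 0% → £0.00
Bike helmet £51.15: athletic equipment, buyer-exempt → 0% → £0.00
Pair of dumbbells (15 lb) £77.30: athletic equipment, buyer-exempt → 0% → £0.00
Action figure £26.51: toys and games → 7% → £1.86
Jigsaw puzzle (1000 pc) £15.29: toys and games → 7% → £1.07
Wall clock £55.75: everything else → 5.5% → £3.07
Salad bar box £7.73: restaurant meals, buyer-exempt → 0% → £0.00
Total tax = £1.86 + £1.07 + £3.07 = £6.00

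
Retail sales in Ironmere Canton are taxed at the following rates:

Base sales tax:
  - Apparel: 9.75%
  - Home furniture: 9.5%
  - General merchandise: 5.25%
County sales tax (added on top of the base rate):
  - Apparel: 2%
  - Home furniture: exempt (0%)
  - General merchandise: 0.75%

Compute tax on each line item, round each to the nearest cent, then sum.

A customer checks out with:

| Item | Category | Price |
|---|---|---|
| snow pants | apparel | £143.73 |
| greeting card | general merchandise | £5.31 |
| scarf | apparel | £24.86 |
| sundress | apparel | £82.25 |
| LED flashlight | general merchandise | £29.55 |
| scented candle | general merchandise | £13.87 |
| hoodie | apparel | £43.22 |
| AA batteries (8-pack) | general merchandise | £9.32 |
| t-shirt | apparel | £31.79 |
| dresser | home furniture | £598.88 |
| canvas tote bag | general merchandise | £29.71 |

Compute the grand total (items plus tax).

Snow pants £143.73: apparel → 9.75% + 2% county = 11.75% → £16.89
Greeting card £5.31: general merchandise → 5.25% + 0.75% county = 6% → £0.32
Scarf £24.86: apparel → 9.75% + 2% county = 11.75% → £2.92
Sundress £82.25: apparel → 9.75% + 2% county = 11.75% → £9.66
LED flashlight £29.55: general merchandise → 5.25% + 0.75% county = 6% → £1.77
Scented candle £13.87: general merchandise → 5.25% + 0.75% county = 6% → £0.83
Hoodie £43.22: apparel → 9.75% + 2% county = 11.75% → £5.08
AA batteries (8-pack) £9.32: general merchandise → 5.25% + 0.75% county = 6% → £0.56
T-shirt £31.79: apparel → 9.75% + 2% county = 11.75% → £3.74
Dresser £598.88: home furniture → 9.5% + 0% county = 9.5% → £56.89
Canvas tote bag £29.71: general merchandise → 5.25% + 0.75% county = 6% → £1.78
Subtotal = £1012.49; tax = £100.44; total due = £1112.93

£1112.93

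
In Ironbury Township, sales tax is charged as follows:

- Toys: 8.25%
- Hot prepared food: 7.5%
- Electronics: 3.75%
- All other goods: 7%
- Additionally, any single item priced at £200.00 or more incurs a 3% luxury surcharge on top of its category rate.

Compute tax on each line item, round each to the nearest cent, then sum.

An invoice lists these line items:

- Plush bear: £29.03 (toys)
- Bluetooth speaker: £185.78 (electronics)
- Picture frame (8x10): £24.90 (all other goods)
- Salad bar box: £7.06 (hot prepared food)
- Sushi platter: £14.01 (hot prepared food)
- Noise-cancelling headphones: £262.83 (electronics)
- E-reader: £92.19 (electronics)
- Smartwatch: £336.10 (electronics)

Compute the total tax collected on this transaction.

£56.57

Plush bear £29.03: toys → 8.25% → £2.39
Bluetooth speaker £185.78: electronics → 3.75% → £6.97
Picture frame (8x10) £24.90: all other goods → 7% → £1.74
Salad bar box £7.06: hot prepared food → 7.5% → £0.53
Sushi platter £14.01: hot prepared food → 7.5% → £1.05
Noise-cancelling headphones £262.83: electronics → 3.75% + 3% surcharge = 6.75% → £17.74
E-reader £92.19: electronics → 3.75% → £3.46
Smartwatch £336.10: electronics → 3.75% + 3% surcharge = 6.75% → £22.69
Total tax = £2.39 + £6.97 + £1.74 + £0.53 + £1.05 + £17.74 + £3.46 + £22.69 = £56.57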